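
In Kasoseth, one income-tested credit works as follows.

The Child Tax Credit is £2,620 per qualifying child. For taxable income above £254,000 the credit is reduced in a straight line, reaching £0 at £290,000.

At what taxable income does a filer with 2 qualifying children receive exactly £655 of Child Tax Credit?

£285,500

Full credit = 2 × £2,620 = £5,240.
£655 is 655/5,240 of the full £5,240, so 4,585/5,240 of the £36,000 range has been used: income = £254,000 + £36,000 × 4,585/5,240 = £285,500.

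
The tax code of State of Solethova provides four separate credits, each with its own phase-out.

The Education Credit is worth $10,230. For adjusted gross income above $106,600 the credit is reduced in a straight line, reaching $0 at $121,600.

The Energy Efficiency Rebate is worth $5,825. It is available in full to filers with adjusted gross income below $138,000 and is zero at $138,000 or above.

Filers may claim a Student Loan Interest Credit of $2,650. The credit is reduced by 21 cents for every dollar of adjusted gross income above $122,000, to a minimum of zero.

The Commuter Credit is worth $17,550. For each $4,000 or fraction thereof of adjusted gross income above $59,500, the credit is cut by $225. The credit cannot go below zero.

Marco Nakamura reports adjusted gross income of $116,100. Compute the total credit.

Education Credit: $116,100 is $9,500 into a $15,000 phase-out range, leaving 5,500/15,000 of the credit: $10,230 × 5,500/15,000 = $3,751.
Energy Efficiency Rebate: $116,100 is below the $138,000 cutoff, so the full $5,825 applies.
Student Loan Interest Credit: $116,100 is at or below the $122,000 threshold, so the full $2,650 applies.
Commuter Credit: income exceeds $59,500 by $56,600, which is 15 full-or-partial $4,000 increments; reduction = 15 × $225 = $3,375, leaving $14,175.
Total: $3,751 + $5,825 + $2,650 + $14,175 = $26,401.

$26,401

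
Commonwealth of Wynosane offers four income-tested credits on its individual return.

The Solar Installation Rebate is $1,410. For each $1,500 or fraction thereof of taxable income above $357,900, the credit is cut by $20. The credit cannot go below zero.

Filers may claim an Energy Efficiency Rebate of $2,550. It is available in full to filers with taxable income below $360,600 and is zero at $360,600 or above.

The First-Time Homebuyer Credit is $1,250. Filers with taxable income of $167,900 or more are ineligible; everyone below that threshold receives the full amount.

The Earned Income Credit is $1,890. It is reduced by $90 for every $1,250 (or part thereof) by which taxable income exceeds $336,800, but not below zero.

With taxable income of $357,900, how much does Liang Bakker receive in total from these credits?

Solar Installation Rebate: $357,900 is at or below the $357,900 threshold, so the full $1,410 applies.
Energy Efficiency Rebate: $357,900 is below the $360,600 cutoff, so the full $2,550 applies.
First-Time Homebuyer Credit: $357,900 meets or exceeds the $167,900 cutoff, so the credit is $0.
Earned Income Credit: income exceeds $336,800 by $21,100, which is 17 full-or-partial $1,250 increments; reduction = 17 × $90 = $1,530, leaving $360.
Total: $1,410 + $2,550 + $0 + $360 = $4,320.

$4,320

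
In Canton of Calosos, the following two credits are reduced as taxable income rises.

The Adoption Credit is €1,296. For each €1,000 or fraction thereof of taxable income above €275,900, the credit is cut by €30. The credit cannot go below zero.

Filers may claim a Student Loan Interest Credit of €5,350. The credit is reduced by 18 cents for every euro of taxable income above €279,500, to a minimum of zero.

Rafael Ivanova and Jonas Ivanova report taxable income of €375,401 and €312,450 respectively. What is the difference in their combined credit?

Rafael (€375,401): Adoption Credit: income exceeds €275,900 by €99,501 → 100 increments × €30 = €3,000 ≥ base, so the credit is €0. Student Loan Interest Credit: 18% of the €95,901 excess over €279,500 is €17,262.18 ≥ base, so the credit is €0. total €0 + €0 = €0
Jonas (€312,450): Adoption Credit: income exceeds €275,900 by €36,550, which is 37 full-or-partial €1,000 increments; reduction = 37 × €30 = €1,110, leaving €186. Student Loan Interest Credit: 18% of the €32,950 excess over €279,500 is €5,931 ≥ base, so the credit is €0. total €186 + €0 = €186
Difference: |€0 − €186| = €186.

€186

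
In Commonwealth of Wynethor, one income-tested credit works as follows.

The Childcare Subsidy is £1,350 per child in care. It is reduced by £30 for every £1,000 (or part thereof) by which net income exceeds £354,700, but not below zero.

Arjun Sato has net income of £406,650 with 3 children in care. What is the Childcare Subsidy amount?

£2,490

Childcare Subsidy: base = 3 × £1,350 = £4,050. income exceeds £354,700 by £51,950, which is 52 full-or-partial £1,000 increments; reduction = 52 × £30 = £1,560, leaving £2,490.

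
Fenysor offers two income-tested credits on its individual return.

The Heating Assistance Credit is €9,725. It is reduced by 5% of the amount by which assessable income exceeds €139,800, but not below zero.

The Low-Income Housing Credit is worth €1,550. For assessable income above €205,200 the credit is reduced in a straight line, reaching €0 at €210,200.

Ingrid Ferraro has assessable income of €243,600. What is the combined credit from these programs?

Heating Assistance Credit: 5% of the €103,800 excess over €139,800 is €5,190; credit = €9,725 − €5,190 = €4,535.
Low-Income Housing Credit: €243,600 is at or above €210,200, so the credit is €0.
Total: €4,535 + €0 = €4,535.

€4,535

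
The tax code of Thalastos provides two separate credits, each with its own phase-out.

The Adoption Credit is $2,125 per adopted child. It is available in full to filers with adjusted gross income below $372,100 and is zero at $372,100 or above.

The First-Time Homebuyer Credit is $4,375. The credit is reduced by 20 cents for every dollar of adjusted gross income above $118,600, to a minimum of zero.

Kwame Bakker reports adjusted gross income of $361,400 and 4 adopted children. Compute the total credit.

$8,500

Adoption Credit: base = 4 × $2,125 = $8,500. $361,400 is below the $372,100 cutoff, so the full $8,500 applies.
First-Time Homebuyer Credit: 20% of the $242,800 excess over $118,600 is $48,560 ≥ base, so the credit is $0.
Total: $8,500 + $0 = $8,500.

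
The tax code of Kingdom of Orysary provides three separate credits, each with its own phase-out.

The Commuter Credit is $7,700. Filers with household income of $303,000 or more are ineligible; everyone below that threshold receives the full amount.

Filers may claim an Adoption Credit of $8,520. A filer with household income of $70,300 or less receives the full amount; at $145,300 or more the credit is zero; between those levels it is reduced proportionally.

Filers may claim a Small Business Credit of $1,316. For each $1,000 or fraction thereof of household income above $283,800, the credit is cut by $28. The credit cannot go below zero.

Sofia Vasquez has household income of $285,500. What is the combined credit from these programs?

Commuter Credit: $285,500 is below the $303,000 cutoff, so the full $7,700 applies.
Adoption Credit: $285,500 is at or above $145,300, so the credit is $0.
Small Business Credit: income exceeds $283,800 by $1,700, which is 2 full-or-partial $1,000 increments; reduction = 2 × $28 = $56, leaving $1,260.
Total: $7,700 + $0 + $1,260 = $8,960.

$8,960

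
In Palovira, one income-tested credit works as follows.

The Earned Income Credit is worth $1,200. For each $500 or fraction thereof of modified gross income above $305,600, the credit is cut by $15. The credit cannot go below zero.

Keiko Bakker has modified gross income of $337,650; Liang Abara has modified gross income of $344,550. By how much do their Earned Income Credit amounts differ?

$195

Keiko ($337,650): Earned Income Credit: income exceeds $305,600 by $32,050, which is 65 full-or-partial $500 increments; reduction = 65 × $15 = $975, leaving $225.
Liang ($344,550): Earned Income Credit: income exceeds $305,600 by $38,950, which is 78 full-or-partial $500 increments; reduction = 78 × $15 = $1,170, leaving $30.
Difference: |$225 − $30| = $195.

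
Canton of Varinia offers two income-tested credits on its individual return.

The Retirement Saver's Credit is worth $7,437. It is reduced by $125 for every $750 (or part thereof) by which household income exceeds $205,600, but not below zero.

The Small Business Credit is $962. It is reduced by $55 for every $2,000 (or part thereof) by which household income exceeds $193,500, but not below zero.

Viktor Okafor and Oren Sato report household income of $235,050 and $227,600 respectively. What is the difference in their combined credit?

Viktor ($235,050): Retirement Saver's Credit: income exceeds $205,600 by $29,450, which is 40 full-or-partial $750 increments; reduction = 40 × $125 = $5,000, leaving $2,437. Small Business Credit: income exceeds $193,500 by $41,550 → 21 increments × $55 = $1,155 ≥ base, so the credit is $0. total $2,437 + $0 = $2,437
Oren ($227,600): Retirement Saver's Credit: income exceeds $205,600 by $22,000, which is 30 full-or-partial $750 increments; reduction = 30 × $125 = $3,750, leaving $3,687. Small Business Credit: income exceeds $193,500 by $34,100 → 18 increments × $55 = $990 ≥ base, so the credit is $0. total $3,687 + $0 = $3,687
Difference: |$2,437 − $3,687| = $1,250.

$1,250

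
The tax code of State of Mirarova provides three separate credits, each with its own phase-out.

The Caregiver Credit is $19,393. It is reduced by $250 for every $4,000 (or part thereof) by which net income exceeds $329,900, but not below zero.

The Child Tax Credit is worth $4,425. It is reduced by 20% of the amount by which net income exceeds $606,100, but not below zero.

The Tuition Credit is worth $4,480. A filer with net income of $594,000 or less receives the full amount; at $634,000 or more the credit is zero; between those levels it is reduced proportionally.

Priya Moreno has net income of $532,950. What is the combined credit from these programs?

Caregiver Credit: income exceeds $329,900 by $203,050, which is 51 full-or-partial $4,000 increments; reduction = 51 × $250 = $12,750, leaving $6,643.
Child Tax Credit: $532,950 is at or below the $606,100 threshold, so the full $4,425 applies.
Tuition Credit: $532,950 is at or below the $594,000 threshold, so the full $4,480 applies.
Total: $6,643 + $4,425 + $4,480 = $15,548.

$15,548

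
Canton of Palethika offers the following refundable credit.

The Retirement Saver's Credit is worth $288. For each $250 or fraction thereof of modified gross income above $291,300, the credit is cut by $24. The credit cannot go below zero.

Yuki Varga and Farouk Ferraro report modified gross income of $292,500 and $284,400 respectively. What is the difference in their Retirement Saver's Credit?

Yuki ($292,500): Retirement Saver's Credit: income exceeds $291,300 by $1,200, which is 5 full-or-partial $250 increments; reduction = 5 × $24 = $120, leaving $168.
Farouk ($284,400): Retirement Saver's Credit: $284,400 is at or below the $291,300 threshold, so the full $288 applies.
Difference: |$168 − $288| = $120.

$120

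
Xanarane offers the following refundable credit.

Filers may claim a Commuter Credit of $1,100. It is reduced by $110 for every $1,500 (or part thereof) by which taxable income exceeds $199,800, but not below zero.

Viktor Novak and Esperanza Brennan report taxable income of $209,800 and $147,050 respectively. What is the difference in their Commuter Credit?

$770

Viktor ($209,800): Commuter Credit: income exceeds $199,800 by $10,000, which is 7 full-or-partial $1,500 increments; reduction = 7 × $110 = $770, leaving $330.
Esperanza ($147,050): Commuter Credit: $147,050 is at or below the $199,800 threshold, so the full $1,100 applies.
Difference: |$330 − $1,100| = $770.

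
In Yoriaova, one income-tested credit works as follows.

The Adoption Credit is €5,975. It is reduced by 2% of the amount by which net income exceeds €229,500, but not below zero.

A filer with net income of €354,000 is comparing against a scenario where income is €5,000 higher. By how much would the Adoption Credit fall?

At €354,000 — 2% of the €124,500 excess over €229,500 is €2,490; credit = €5,975 − €2,490 = €3,485.
At €359,000 — 2% of the €129,500 excess over €229,500 is €2,590; credit = €5,975 − €2,590 = €3,385.
Lost: €3,485 − €3,385 = €100.

€100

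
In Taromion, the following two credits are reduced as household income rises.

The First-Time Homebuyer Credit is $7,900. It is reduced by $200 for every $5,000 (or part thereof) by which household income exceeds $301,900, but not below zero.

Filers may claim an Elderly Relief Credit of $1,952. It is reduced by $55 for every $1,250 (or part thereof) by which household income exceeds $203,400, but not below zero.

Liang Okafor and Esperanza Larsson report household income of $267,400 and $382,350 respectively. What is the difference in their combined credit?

$3,400

Liang ($267,400): First-Time Homebuyer Credit: $267,400 is at or below the $301,900 threshold, so the full $7,900 applies. Elderly Relief Credit: income exceeds $203,400 by $64,000 → 52 increments × $55 = $2,860 ≥ base, so the credit is $0. total $7,900 + $0 = $7,900
Esperanza ($382,350): First-Time Homebuyer Credit: income exceeds $301,900 by $80,450, which is 17 full-or-partial $5,000 increments; reduction = 17 × $200 = $3,400, leaving $4,500. Elderly Relief Credit: income exceeds $203,400 by $178,950 → 144 increments × $55 = $7,920 ≥ base, so the credit is $0. total $4,500 + $0 = $4,500
Difference: |$7,900 − $4,500| = $3,400.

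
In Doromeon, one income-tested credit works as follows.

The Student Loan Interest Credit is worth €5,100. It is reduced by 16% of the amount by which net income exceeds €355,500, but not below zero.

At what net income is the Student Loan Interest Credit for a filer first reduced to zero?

The credit falls by 16% of each euro above €355,500, so it reaches zero when the excess is €5,100 / 16% = €31,875: income = €355,500 + €31,875 = €387,375.

€387,375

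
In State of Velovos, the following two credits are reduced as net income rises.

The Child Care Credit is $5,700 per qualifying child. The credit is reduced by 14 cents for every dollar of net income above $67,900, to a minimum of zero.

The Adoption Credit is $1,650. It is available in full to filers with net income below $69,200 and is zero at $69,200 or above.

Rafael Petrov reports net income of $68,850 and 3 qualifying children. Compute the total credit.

Child Care Credit: base = 3 × $5,700 = $17,100. 14% of the $950 excess over $67,900 is $133; credit = $17,100 − $133 = $16,967.
Adoption Credit: $68,850 is below the $69,200 cutoff, so the full $1,650 applies.
Total: $16,967 + $1,650 = $18,617.

$18,617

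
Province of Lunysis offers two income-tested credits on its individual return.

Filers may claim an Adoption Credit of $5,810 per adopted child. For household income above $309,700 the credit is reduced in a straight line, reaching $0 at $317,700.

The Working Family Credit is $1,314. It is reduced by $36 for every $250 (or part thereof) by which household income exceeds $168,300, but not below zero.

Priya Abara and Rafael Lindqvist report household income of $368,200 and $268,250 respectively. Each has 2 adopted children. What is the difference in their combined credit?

Priya ($368,200): Adoption Credit: base = 2 × $5,810 = $11,620. $368,200 is at or above $317,700, so the credit is $0. Working Family Credit: income exceeds $168,300 by $199,900 → 800 increments × $36 = $28,800 ≥ base, so the credit is $0. total $0 + $0 = $0
Rafael ($268,250): Adoption Credit: base = 2 × $5,810 = $11,620. $268,250 is at or below the $309,700 threshold, so the full $11,620 applies. Working Family Credit: income exceeds $168,300 by $99,950 → 400 increments × $36 = $14,400 ≥ base, so the credit is $0. total $11,620 + $0 = $11,620
Difference: |$0 − $11,620| = $11,620.

$11,620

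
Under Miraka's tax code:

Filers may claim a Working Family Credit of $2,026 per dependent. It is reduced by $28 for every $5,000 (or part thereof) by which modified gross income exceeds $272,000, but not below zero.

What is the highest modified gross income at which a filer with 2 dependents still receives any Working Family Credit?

Full credit = 2 × $2,026 = $4,052.
After 144 increments the reduction is 144 × $28 = $4,032, leaving $20; one more increment wipes it out. Increment 144 ends at excess 144 × $5,000 = $720,000, so the highest qualifying income is $272,000 + $720,000 = $992,000.

$992,000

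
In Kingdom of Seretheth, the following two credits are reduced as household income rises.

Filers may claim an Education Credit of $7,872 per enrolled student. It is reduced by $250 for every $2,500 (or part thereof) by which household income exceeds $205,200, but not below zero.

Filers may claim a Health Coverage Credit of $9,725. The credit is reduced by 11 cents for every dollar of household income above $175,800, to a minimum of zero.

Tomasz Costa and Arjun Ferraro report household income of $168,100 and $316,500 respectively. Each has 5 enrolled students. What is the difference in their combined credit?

$20,975

Tomasz ($168,100): Education Credit: base = 5 × $7,872 = $39,360. $168,100 is at or below the $205,200 threshold, so the full $39,360 applies. Health Coverage Credit: $168,100 is at or below the $175,800 threshold, so the full $9,725 applies. total $39,360 + $9,725 = $49,085
Arjun ($316,500): Education Credit: base = 5 × $7,872 = $39,360. income exceeds $205,200 by $111,300, which is 45 full-or-partial $2,500 increments; reduction = 45 × $250 = $11,250, leaving $28,110. Health Coverage Credit: 11% of the $140,700 excess over $175,800 is $15,477 ≥ base, so the credit is $0. total $28,110 + $0 = $28,110
Difference: |$49,085 − $28,110| = $20,975.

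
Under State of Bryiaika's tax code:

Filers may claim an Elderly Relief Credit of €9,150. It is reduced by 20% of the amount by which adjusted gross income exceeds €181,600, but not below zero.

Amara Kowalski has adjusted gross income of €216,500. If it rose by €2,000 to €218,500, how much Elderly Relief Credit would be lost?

€400

At €216,500 — 20% of the €34,900 excess over €181,600 is €6,980; credit = €9,150 − €6,980 = €2,170.
At €218,500 — 20% of the €36,900 excess over €181,600 is €7,380; credit = €9,150 − €7,380 = €1,770.
Lost: €2,170 − €1,770 = €400.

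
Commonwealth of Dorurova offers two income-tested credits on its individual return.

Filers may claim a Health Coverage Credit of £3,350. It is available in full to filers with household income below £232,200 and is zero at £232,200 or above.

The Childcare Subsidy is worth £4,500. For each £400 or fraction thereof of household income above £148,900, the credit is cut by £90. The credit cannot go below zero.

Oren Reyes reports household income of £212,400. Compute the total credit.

Health Coverage Credit: £212,400 is below the £232,200 cutoff, so the full £3,350 applies.
Childcare Subsidy: income exceeds £148,900 by £63,500 → 159 increments × £90 = £14,310 ≥ base, so the credit is £0.
Total: £3,350 + £0 = £3,350.

£3,350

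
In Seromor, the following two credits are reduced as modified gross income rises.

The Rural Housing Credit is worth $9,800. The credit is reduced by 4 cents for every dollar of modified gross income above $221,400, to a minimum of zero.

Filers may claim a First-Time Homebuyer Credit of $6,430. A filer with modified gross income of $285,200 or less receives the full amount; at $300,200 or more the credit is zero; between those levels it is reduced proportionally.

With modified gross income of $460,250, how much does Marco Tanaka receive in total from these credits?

Rural Housing Credit: 4% of the $238,850 excess over $221,400 is $9,554; credit = $9,800 − $9,554 = $246.
First-Time Homebuyer Credit: $460,250 is at or above $300,200, so the credit is $0.
Total: $246 + $0 = $246.

$246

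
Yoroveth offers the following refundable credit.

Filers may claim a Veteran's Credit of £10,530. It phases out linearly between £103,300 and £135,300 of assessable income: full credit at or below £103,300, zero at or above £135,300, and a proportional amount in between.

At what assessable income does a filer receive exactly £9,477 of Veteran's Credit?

£106,500

£9,477 is 9,477/10,530 of the full £10,530, so 1,053/10,530 of the £32,000 range has been used: income = £103,300 + £32,000 × 1,053/10,530 = £106,500.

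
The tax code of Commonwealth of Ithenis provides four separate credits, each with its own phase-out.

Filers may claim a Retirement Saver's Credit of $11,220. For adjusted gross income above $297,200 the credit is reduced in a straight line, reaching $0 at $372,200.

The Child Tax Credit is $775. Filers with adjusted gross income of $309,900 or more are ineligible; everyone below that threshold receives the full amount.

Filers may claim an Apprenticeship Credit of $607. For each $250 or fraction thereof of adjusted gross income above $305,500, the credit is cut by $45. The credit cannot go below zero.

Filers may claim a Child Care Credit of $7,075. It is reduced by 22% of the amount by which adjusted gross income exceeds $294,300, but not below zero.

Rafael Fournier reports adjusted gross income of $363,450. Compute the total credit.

$1,309

Retirement Saver's Credit: $363,450 is $66,250 into a $75,000 phase-out range, leaving 8,750/75,000 of the credit: $11,220 × 8,750/75,000 = $1,309.
Child Tax Credit: $363,450 meets or exceeds the $309,900 cutoff, so the credit is $0.
Apprenticeship Credit: income exceeds $305,500 by $57,950 → 232 increments × $45 = $10,440 ≥ base, so the credit is $0.
Child Care Credit: 22% of the $69,150 excess over $294,300 is $15,213 ≥ base, so the credit is $0.
Total: $1,309 + $0 + $0 + $0 = $1,309.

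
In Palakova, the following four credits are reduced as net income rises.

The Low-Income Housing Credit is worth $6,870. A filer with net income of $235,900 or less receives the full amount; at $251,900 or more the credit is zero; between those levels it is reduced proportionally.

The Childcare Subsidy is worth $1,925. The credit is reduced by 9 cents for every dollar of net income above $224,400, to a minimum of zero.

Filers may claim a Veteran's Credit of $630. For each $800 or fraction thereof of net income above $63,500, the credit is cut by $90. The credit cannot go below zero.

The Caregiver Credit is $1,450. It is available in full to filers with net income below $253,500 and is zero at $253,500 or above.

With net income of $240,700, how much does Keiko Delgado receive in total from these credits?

Low-Income Housing Credit: $240,700 is $4,800 into a $16,000 phase-out range, leaving 11,200/16,000 of the credit: $6,870 × 11,200/16,000 = $4,809.
Childcare Subsidy: 9% of the $16,300 excess over $224,400 is $1,467; credit = $1,925 − $1,467 = $458.
Veteran's Credit: income exceeds $63,500 by $177,200 → 222 increments × $90 = $19,980 ≥ base, so the credit is $0.
Caregiver Credit: $240,700 is below the $253,500 cutoff, so the full $1,450 applies.
Total: $4,809 + $458 + $0 + $1,450 = $6,717.

$6,717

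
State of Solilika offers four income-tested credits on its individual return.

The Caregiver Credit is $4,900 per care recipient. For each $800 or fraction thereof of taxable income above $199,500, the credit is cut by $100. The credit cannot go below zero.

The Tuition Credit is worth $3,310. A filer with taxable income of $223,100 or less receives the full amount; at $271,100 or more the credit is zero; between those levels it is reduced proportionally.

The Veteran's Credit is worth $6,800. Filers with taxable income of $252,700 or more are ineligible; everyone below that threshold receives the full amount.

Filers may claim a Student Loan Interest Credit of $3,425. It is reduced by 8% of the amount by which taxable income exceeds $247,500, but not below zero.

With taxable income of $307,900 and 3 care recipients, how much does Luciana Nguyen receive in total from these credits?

$1,100

Caregiver Credit: base = 3 × $4,900 = $14,700. income exceeds $199,500 by $108,400, which is 136 full-or-partial $800 increments; reduction = 136 × $100 = $13,600, leaving $1,100.
Tuition Credit: $307,900 is at or above $271,100, so the credit is $0.
Veteran's Credit: $307,900 meets or exceeds the $252,700 cutoff, so the credit is $0.
Student Loan Interest Credit: 8% of the $60,400 excess over $247,500 is $4,832 ≥ base, so the credit is $0.
Total: $1,100 + $0 + $0 + $0 = $1,100.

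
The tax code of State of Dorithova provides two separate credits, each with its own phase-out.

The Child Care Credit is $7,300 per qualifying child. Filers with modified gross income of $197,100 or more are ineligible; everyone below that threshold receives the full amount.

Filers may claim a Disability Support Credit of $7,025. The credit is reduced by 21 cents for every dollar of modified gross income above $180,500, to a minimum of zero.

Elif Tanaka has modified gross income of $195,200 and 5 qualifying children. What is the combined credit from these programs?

Child Care Credit: base = 5 × $7,300 = $36,500. $195,200 is below the $197,100 cutoff, so the full $36,500 applies.
Disability Support Credit: 21% of the $14,700 excess over $180,500 is $3,087; credit = $7,025 − $3,087 = $3,938.
Total: $36,500 + $3,938 = $40,438.

$40,438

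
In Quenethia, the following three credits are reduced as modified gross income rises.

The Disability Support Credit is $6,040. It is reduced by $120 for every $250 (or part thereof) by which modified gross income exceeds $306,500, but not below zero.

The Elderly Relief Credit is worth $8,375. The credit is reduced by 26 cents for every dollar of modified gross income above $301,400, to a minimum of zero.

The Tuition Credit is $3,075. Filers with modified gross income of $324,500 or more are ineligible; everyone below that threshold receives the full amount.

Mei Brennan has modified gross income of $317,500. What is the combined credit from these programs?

$8,024

Disability Support Credit: income exceeds $306,500 by $11,000, which is 44 full-or-partial $250 increments; reduction = 44 × $120 = $5,280, leaving $760.
Elderly Relief Credit: 26% of the $16,100 excess over $301,400 is $4,186; credit = $8,375 − $4,186 = $4,189.
Tuition Credit: $317,500 is below the $324,500 cutoff, so the full $3,075 applies.
Total: $760 + $4,189 + $3,075 = $8,024.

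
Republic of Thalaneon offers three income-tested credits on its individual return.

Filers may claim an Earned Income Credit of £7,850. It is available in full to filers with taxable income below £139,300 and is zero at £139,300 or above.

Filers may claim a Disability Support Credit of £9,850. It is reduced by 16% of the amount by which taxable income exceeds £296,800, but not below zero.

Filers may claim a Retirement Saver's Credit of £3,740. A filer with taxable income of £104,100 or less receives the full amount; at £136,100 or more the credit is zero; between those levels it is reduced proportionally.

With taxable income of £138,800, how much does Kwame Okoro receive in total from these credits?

Earned Income Credit: £138,800 is below the £139,300 cutoff, so the full £7,850 applies.
Disability Support Credit: £138,800 is at or below the £296,800 threshold, so the full £9,850 applies.
Retirement Saver's Credit: £138,800 is at or above £136,100, so the credit is £0.
Total: £7,850 + £9,850 + £0 = £17,700.

£17,700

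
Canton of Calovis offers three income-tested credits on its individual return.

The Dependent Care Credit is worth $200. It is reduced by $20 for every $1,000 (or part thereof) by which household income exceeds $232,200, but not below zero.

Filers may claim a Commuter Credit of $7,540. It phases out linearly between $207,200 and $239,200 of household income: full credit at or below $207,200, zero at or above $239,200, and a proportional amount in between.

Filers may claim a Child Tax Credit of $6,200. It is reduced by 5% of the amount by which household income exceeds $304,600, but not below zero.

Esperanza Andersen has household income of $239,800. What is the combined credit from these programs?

Dependent Care Credit: income exceeds $232,200 by $7,600, which is 8 full-or-partial $1,000 increments; reduction = 8 × $20 = $160, leaving $40.
Commuter Credit: $239,800 is at or above $239,200, so the credit is $0.
Child Tax Credit: $239,800 is at or below the $304,600 threshold, so the full $6,200 applies.
Total: $40 + $0 + $6,200 = $6,240.

$6,240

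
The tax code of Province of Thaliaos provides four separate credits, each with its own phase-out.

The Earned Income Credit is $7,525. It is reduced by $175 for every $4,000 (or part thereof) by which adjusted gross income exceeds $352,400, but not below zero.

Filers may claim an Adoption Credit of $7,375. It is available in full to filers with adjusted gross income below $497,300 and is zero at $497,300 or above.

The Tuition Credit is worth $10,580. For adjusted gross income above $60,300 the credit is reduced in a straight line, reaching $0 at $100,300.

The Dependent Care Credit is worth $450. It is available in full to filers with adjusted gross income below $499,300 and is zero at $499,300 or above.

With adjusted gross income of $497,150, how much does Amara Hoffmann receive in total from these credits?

Earned Income Credit: income exceeds $352,400 by $144,750, which is 37 full-or-partial $4,000 increments; reduction = 37 × $175 = $6,475, leaving $1,050.
Adoption Credit: $497,150 is below the $497,300 cutoff, so the full $7,375 applies.
Tuition Credit: $497,150 is at or above $100,300, so the credit is $0.
Dependent Care Credit: $497,150 is below the $499,300 cutoff, so the full $450 applies.
Total: $1,050 + $7,375 + $0 + $450 = $8,875.

$8,875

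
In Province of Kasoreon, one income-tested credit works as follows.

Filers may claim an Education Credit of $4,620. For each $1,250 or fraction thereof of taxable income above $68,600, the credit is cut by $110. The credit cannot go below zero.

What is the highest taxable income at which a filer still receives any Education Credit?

$119,850

After 41 increments the reduction is 41 × $110 = $4,510, leaving $110; one more increment wipes it out. Increment 41 ends at excess 41 × $1,250 = $51,250, so the highest qualifying income is $68,600 + $51,250 = $119,850.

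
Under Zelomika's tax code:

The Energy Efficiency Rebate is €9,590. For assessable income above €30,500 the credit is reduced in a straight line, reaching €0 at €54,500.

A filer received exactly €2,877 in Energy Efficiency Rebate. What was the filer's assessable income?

€2,877 is 2,877/9,590 of the full €9,590, so 6,713/9,590 of the €24,000 range has been used: income = €30,500 + €24,000 × 6,713/9,590 = €47,300.

€47,300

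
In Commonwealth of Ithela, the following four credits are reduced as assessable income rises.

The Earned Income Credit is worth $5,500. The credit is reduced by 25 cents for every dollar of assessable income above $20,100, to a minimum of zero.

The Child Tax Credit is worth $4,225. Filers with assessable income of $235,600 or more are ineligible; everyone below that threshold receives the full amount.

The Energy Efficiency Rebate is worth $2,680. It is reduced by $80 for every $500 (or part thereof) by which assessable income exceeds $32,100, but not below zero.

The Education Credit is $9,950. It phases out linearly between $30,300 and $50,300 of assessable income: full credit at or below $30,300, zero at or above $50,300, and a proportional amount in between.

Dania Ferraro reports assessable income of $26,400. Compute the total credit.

Earned Income Credit: 25% of the $6,300 excess over $20,100 is $1,575; credit = $5,500 − $1,575 = $3,925.
Child Tax Credit: $26,400 is below the $235,600 cutoff, so the full $4,225 applies.
Energy Efficiency Rebate: $26,400 is at or below the $32,100 threshold, so the full $2,680 applies.
Education Credit: $26,400 is at or below the $30,300 threshold, so the full $9,950 applies.
Total: $3,925 + $4,225 + $2,680 + $9,950 = $20,780.

$20,780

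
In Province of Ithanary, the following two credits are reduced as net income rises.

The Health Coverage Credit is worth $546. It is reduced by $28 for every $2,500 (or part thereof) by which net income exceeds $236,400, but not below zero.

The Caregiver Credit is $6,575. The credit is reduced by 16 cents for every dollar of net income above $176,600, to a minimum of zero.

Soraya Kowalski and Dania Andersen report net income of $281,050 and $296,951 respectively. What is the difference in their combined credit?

$42

Soraya ($281,050): Health Coverage Credit: income exceeds $236,400 by $44,650, which is 18 full-or-partial $2,500 increments; reduction = 18 × $28 = $504, leaving $42. Caregiver Credit: 16% of the $104,450 excess over $176,600 is $16,712 ≥ base, so the credit is $0. total $42 + $0 = $42
Dania ($296,951): Health Coverage Credit: income exceeds $236,400 by $60,551 → 25 increments × $28 = $700 ≥ base, so the credit is $0. Caregiver Credit: 16% of the $120,351 excess over $176,600 is $19,256.16 ≥ base, so the credit is $0. total $0 + $0 = $0
Difference: |$42 − $0| = $42.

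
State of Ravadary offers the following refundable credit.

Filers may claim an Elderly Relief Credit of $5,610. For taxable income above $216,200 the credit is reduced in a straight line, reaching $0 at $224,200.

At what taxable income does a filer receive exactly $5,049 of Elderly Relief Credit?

$5,049 is 5,049/5,610 of the full $5,610, so 561/5,610 of the $8,000 range has been used: income = $216,200 + $8,000 × 561/5,610 = $217,000.

$217,000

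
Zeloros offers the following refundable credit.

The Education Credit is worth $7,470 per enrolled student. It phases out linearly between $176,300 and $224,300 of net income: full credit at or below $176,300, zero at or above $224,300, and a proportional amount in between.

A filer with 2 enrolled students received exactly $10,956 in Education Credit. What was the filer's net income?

Full credit = 2 × $7,470 = $14,940.
$10,956 is 10,956/14,940 of the full $14,940, so 3,984/14,940 of the $48,000 range has been used: income = $176,300 + $48,000 × 3,984/14,940 = $189,100.

$189,100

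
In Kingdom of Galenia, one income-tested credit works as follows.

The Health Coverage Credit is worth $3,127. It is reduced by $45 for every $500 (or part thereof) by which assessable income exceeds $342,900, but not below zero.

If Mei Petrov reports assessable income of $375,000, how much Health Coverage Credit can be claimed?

$202

Health Coverage Credit: income exceeds $342,900 by $32,100, which is 65 full-or-partial $500 increments; reduction = 65 × $45 = $2,925, leaving $202.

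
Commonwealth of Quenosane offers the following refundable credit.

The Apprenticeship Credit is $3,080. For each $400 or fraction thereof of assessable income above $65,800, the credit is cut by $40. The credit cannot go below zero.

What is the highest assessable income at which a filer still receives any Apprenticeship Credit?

After 76 increments the reduction is 76 × $40 = $3,040, leaving $40; one more increment wipes it out. Increment 76 ends at excess 76 × $400 = $30,400, so the highest qualifying income is $65,800 + $30,400 = $96,200.

$96,200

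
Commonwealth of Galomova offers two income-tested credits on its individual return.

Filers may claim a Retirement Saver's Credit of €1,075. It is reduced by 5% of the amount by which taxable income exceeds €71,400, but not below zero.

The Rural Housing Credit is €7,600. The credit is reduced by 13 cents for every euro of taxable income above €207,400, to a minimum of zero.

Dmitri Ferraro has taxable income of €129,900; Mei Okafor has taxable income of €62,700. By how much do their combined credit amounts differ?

€1,075

Dmitri (€129,900): Retirement Saver's Credit: 5% of the €58,500 excess over €71,400 is €2,925 ≥ base, so the credit is €0. Rural Housing Credit: €129,900 is at or below the €207,400 threshold, so the full €7,600 applies. total €0 + €7,600 = €7,600
Mei (€62,700): Retirement Saver's Credit: €62,700 is at or below the €71,400 threshold, so the full €1,075 applies. Rural Housing Credit: €62,700 is at or below the €207,400 threshold, so the full €7,600 applies. total €1,075 + €7,600 = €8,675
Difference: |€7,600 − €8,675| = €1,075.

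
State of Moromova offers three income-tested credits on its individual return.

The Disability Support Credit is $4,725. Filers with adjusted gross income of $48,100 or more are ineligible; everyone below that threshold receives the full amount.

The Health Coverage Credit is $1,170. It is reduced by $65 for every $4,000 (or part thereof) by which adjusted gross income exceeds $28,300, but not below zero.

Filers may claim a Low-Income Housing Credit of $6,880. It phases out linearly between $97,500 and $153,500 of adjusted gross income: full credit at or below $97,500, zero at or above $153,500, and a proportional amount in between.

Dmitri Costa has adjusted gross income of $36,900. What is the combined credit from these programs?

$12,580

Disability Support Credit: $36,900 is below the $48,100 cutoff, so the full $4,725 applies.
Health Coverage Credit: income exceeds $28,300 by $8,600, which is 3 full-or-partial $4,000 increments; reduction = 3 × $65 = $195, leaving $975.
Low-Income Housing Credit: $36,900 is at or below the $97,500 threshold, so the full $6,880 applies.
Total: $4,725 + $975 + $6,880 = $12,580.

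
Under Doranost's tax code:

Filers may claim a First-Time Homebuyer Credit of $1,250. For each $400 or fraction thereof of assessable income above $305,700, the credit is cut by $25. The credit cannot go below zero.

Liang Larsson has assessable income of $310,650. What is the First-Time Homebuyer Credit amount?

$925

First-Time Homebuyer Credit: income exceeds $305,700 by $4,950, which is 13 full-or-partial $400 increments; reduction = 13 × $25 = $325, leaving $925.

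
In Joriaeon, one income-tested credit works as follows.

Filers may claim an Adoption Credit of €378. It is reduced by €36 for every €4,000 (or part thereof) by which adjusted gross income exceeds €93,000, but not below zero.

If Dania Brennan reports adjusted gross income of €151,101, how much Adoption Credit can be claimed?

Adoption Credit: income exceeds €93,000 by €58,101 → 15 increments × €36 = €540 ≥ base, so the credit is €0.

€0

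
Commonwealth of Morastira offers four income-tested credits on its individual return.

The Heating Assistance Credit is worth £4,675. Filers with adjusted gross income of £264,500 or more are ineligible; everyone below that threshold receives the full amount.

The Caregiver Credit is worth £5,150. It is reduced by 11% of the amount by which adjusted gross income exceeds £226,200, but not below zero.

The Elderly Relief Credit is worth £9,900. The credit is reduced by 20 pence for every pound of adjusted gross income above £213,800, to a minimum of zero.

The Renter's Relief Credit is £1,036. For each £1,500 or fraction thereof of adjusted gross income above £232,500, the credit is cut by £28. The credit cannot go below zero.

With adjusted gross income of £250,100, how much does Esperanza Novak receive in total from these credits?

£10,536

Heating Assistance Credit: £250,100 is below the £264,500 cutoff, so the full £4,675 applies.
Caregiver Credit: 11% of the £23,900 excess over £226,200 is £2,629; credit = £5,150 − £2,629 = £2,521.
Elderly Relief Credit: 20% of the £36,300 excess over £213,800 is £7,260; credit = £9,900 − £7,260 = £2,640.
Renter's Relief Credit: income exceeds £232,500 by £17,600, which is 12 full-or-partial £1,500 increments; reduction = 12 × £28 = £336, leaving £700.
Total: £4,675 + £2,521 + £2,640 + £700 = £10,536.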